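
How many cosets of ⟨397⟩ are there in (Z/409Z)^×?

2

Since 397 ∈ (Z/409Z)^×, its order divides φ(409) = 409 − 1 = 408 = 2^3 · 3 · 17.
Divisors of 408: 1, 2, 3, 4, 6, 8, 12, 17, 24, 34, 51, 68, 102, 136, 204, 408.
Evaluate successive powers at the divisors of 408:
397^1 ≡ 397
397^2 ≡ 144
397^3 ≡ 317
397^4 ≡ 286
397^6 ≡ 284
397^8 ≡ 405
397^12 ≡ 83
397^17 ≡ 217
397^24 ≡ 345
397^34 ≡ 54
397^51 ≡ 266
397^68 ≡ 53
397^102 ≡ 408
397^136 ≡ 355
397^204 ≡ 1
Thus |⟨397⟩| = ord(397) = 204.
[(Z/409Z)^× : ⟨397⟩] = 408/204 = 2.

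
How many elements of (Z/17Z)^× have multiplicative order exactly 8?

φ(17) = 17 − 1 = 16 = 2^4.
In a cyclic group of order 16, there are φ(d) elements of order d for each divisor d of 16, and zero for non-divisors.
8 = 2^3 divides 16, and φ(8) = 4.

4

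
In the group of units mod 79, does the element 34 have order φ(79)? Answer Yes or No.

φ(79) = 79 − 1 = 78 = 2 · 3 · 13.
Test 34^(78/q) mod 79 for each prime factor q of 78:
34^39 ≡ 78 (mod 79)  [q = 2: ≢ 1 ✓]
34^26 ≡ 23 (mod 79)  [q = 3: ≢ 1 ✓]
34^6 ≡ 22 (mod 79)  [q = 13: ≢ 1 ✓]
None equal 1, so ord_79(34) = 78: 34 is a primitive root.

Yes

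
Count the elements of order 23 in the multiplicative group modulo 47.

φ(47) = 47 − 1 = 46 = 2 · 23.
Since (Z/47Z)^× is cyclic of order 46, the number of elements of order d is φ(d) when d | 46 and 0 otherwise.
23 | 46, and φ(23) = 23 − 1 = 22.

22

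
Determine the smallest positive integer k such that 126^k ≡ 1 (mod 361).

By Lagrange's theorem, ord_361(126) divides φ(361) = φ(19^2) = 19·(19−1) = 342 = 2 · 3^2 · 19.
Divisors of 342: 1, 2, 3, 6, 9, 18, 19, 38, 57, 114, 171, 342.
Test each divisor d:
126^1 ≡ 126 (mod 361)
126^2 ≡ 353 (mod 361)
126^3 ≡ 75 (mod 361)
126^6 ≡ 210 (mod 361)
126^9 ≡ 227 (mod 361)
126^18 ≡ 267 (mod 361)
126^19 ≡ 69 (mod 361)
126^38 ≡ 68 (mod 361)
126^57 ≡ 360 (mod 361)
126^114 ≡ 1 (mod 361) ✓
So ord_361(126) = 114.

114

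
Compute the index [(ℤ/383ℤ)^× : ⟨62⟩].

2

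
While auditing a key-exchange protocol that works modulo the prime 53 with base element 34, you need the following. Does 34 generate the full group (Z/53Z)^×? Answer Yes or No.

φ(53) = 53 − 1 = 52 = 2^2 · 13.
34 is a primitive root mod 53 iff 34^(φ(53)/q) ≢ 1 for every prime q | φ(53), i.e. q ∈ {2, 13}.
34^26 ≡ 52 (mod 53)  [q = 2: ≢ 1 ✓]
34^4 ≡ 47 (mod 53)  [q = 13: ≢ 1 ✓]
Every test exponent gives a nontrivial residue, hence 34 generates the full group.

Yes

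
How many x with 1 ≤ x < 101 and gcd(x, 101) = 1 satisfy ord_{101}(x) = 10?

4

φ(101) = 101 − 1 = 100 = 2^2 · 5^2.
In a cyclic group of order 100, there are φ(d) elements of order d for each divisor d of 100, and zero for non-divisors.
10 = 2 · 5 divides 100, and φ(10) = 4.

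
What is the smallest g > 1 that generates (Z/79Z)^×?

3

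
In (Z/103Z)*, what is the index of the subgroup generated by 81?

6

The order of 81 must divide φ(103) = 103 − 1 = 102 = 2 · 3 · 17.
Divisors of 102: 1, 2, 3, 6, 17, 34, 51, 102.
Compute 81^d (mod 103) for the divisors d until we hit 1:
81^1 ≡ 81 (mod 103)
81^2 ≡ 72 (mod 103)
81^3 ≡ 64 (mod 103)
81^6 ≡ 79 (mod 103)
81^17 ≡ 1 (mod 103) ✓
The order of 81 is 17, so the subgroup it generates has 17 elements.
The index is φ(103) / ord(81) = 102 / 17 = 6.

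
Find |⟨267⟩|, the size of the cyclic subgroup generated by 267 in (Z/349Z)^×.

The order of 267 must divide φ(349) = 349 − 1 = 348 = 2^2 · 3 · 29.
Divisors of 348: 1, 2, 3, 4, 6, 12, 29, 58, 87, 116, 174, 348.
Evaluate successive powers at the divisors of 348:
267^1 ≡ 267
267^2 ≡ 93
267^3 ≡ 52
267^4 ≡ 273
267^6 ≡ 261
267^12 ≡ 66
267^29 ≡ 325
267^58 ≡ 227
267^87 ≡ 136
267^116 ≡ 226
267^174 ≡ 348
267^348 ≡ 1
Hence ord(267) = 348.

348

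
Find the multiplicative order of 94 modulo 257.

256

By Lagrange's theorem, ord_257(94) divides φ(257) = 257 − 1 = 256 = 2^8.
Divisors of 256: 1, 2, 4, 8, 16, 32, 64, 128, 256.
Evaluate successive powers at the divisors of 256:
94^1 ≡ 94 (mod 257)
94^2 ≡ 98 (mod 257)
94^4 ≡ 95 (mod 257)
94^8 ≡ 30 (mod 257)
94^16 ≡ 129 (mod 257)
94^32 ≡ 193 (mod 257)
94^64 ≡ 241 (mod 257)
94^128 ≡ 256 (mod 257)
94^256 ≡ 1 (mod 257) ✓
So ord_257(94) = 256.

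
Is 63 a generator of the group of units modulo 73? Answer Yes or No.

No

φ(73) = 73 − 1 = 72 = 2^3 · 3^2.
An element g generates (Z/73Z)^× iff g^(72/q) ≢ 1 (mod 73) for each prime q ∈ {2, 3}.
63^36 ≡ 72 (mod 73)  [q = 2: ≢ 1 ✓]
63^24 ≡ 1 (mod 73)  [q = 3: ≡ 1 ✗]
The check at q = 3 fails, so 63 generates a proper subgroup.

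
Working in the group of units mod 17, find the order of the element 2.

8

ord(2) | φ(17) = 17 − 1 = 16 = 2^4.
Divisors of 16: 1, 2, 4, 8, 16.
Compute 2^d (mod 17) for the divisors d until we hit 1:
2^1 ≡ 2 (mod 17)
2^2 ≡ 4 (mod 17)
2^4 ≡ 16 (mod 17)
2^8 ≡ 1 (mod 17) ✓
Hence ord(2) = 8.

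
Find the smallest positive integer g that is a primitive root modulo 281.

3

φ(281) = 281 − 1 = 280 = 2^3 · 5 · 7.
Test candidates g = 2, 3, … against the prime factors q ∈ {2, 5, 7} of φ(281): g is a generator iff g^(280/q) ≢ 1 for every such q.
g = 2: 2^140 ≡ 1 — hits 1, so not a primitive root.
g = 3: 3^140 ≡ 280; 3^56 ≡ 86; 3^40 ≡ 249 — none is 1, so 3 is a primitive root.
Hence the least primitive root of 281 is 3.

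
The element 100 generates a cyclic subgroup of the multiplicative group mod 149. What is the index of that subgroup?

2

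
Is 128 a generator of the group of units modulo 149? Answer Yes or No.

φ(149) = 149 − 1 = 148 = 2^2 · 37.
Test 128^(148/q) mod 149 for each prime factor q of 148:
128^74 ≡ 148 (mod 149)  [q = 2: ≢ 1 ✓]
128^4 ≡ 36 (mod 149)  [q = 37: ≢ 1 ✓]
Every test exponent gives a nontrivial residue, hence 128 generates the full group.

Yes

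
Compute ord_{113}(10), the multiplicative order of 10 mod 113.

112

ord(10) | φ(113) = 113 − 1 = 112 = 2^4 · 7.
Divisors of 112: 1, 2, 4, 7, 8, 14, 16, 28, 56, 112.
Check 10^d mod 113 for each divisor in increasing order:
10^1 ≡ 10 (mod 113)
10^2 ≡ 100 (mod 113)
10^4 ≡ 56 (mod 113)
10^7 ≡ 65 (mod 113)
10^8 ≡ 85 (mod 113)
10^14 ≡ 44 (mod 113)
10^16 ≡ 106 (mod 113)
10^28 ≡ 15 (mod 113)
10^56 ≡ 112 (mod 113)
10^112 ≡ 1 (mod 113) ✓
So ord_113(10) = 112.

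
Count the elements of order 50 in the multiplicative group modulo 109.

0

φ(109) = 109 − 1 = 108 = 2^2 · 3^3.
(Z/109Z)^× is cyclic (|G| = 108); a cyclic group of order m has exactly φ(d) elements of each order d | m, and none otherwise.
50 does not divide 108, so no element of (Z/109Z)^× has order 50.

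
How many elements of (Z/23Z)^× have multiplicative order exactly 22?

10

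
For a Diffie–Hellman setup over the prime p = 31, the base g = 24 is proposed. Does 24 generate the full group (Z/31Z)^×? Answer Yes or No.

φ(31) = 31 − 1 = 30 = 2 · 3 · 5.
It suffices to check that the order of 24 is not a proper divisor of 30: compute 24^(30/q) for q ∈ {2, 3, 5}.
24^15 ≡ 30 (mod 31)  [q = 2: ≢ 1 ✓]
24^10 ≡ 25 (mod 31)  [q = 3: ≢ 1 ✓]
24^6 ≡ 4 (mod 31)  [q = 5: ≢ 1 ✓]
Every test exponent gives a nontrivial residue, hence 24 generates the full group.

Yes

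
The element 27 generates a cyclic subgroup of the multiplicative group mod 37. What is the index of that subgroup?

6

The order of 27 must divide φ(37) = 37 − 1 = 36 = 2^2 · 3^2.
Divisors of 36: 1, 2, 3, 4, 6, 9, 12, 18, 36.
Compute 27^d (mod 37) for the divisors d until we hit 1:
27^1 ≡ 27 (mod 37)
27^2 ≡ 26 (mod 37)
27^3 ≡ 36 (mod 37)
27^4 ≡ 10 (mod 37)
27^6 ≡ 1 (mod 37) ✓
Thus |⟨27⟩| = ord(27) = 6.
The index is φ(37) / ord(27) = 36 / 6 = 6.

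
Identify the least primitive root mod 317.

2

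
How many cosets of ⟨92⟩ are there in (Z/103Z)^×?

2

The order of 92 must divide φ(103) = 103 − 1 = 102 = 2 · 3 · 17.
Divisors of 102: 1, 2, 3, 6, 17, 34, 51, 102.
Check 92^d mod 103 for each divisor in increasing order:
92^1 ≡ 92
92^2 ≡ 18
92^3 ≡ 8
92^6 ≡ 64
92^17 ≡ 46
92^34 ≡ 56
92^51 ≡ 1
So ord_103(92) = 51, hence |⟨92⟩| = 51.
[(Z/103Z)^× : ⟨92⟩] = 102/51 = 2.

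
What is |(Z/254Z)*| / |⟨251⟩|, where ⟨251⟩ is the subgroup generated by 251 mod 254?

2

The order of 251 must divide φ(254) = φ(2)·φ(127) = 1·126 = 126 = 2 · 3^2 · 7.
Divisors of 126: 1, 2, 3, 6, 7, 9, 14, 18, 21, 42, 63, 126.
Check 251^d mod 254 for each divisor in increasing order:
251^1 ≡ 251
251^2 ≡ 9
251^3 ≡ 227
251^6 ≡ 221
251^7 ≡ 99
251^9 ≡ 129
251^14 ≡ 149
251^18 ≡ 131
251^21 ≡ 19
251^42 ≡ 107
251^63 ≡ 1
The order of 251 is 63, so the subgroup it generates has 63 elements.
[(Z/254Z)^× : ⟨251⟩] = 126/63 = 2.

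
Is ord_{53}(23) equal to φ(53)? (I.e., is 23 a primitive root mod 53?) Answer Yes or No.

No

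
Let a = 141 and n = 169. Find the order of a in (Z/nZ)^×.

156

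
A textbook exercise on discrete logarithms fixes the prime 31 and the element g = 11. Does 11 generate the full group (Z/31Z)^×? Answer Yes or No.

Yes

φ(31) = 31 − 1 = 30 = 2 · 3 · 5.
Test 11^(30/q) mod 31 for each prime factor q of 30:
11^15 ≡ 30 (mod 31)  [q = 2: ≢ 1 ✓]
11^10 ≡ 5 (mod 31)  [q = 3: ≢ 1 ✓]
11^6 ≡ 4 (mod 31)  [q = 5: ≢ 1 ✓]
All checks pass, so 11 has order 30 and is a primitive root modulo 31.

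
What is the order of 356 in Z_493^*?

Since 356 ∈ (Z/493Z)^×, its order divides φ(493) = φ(17·29) = (17−1)·(29−1) = 16·28 = 448 = 2^6 · 7.
Divisors of 448: 1, 2, 4, 7, 8, 14, 16, 28, 32, 56, 64, 112, 224, 448.
Check 356^d mod 493 for each divisor in increasing order:
356^1 ≡ 356 (mod 493)
356^2 ≡ 35 (mod 493)
356^4 ≡ 239 (mod 493)
356^7 ≡ 220 (mod 493)
356^8 ≡ 426 (mod 493)
356^14 ≡ 86 (mod 493)
356^16 ≡ 52 (mod 493)
356^28 ≡ 1 (mod 493) ✓
So ord_493(356) = 28.

28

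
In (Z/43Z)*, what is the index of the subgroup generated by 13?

2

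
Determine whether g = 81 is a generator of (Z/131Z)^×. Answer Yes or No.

No

φ(131) = 131 − 1 = 130 = 2 · 5 · 13.
It suffices to check that the order of 81 is not a proper divisor of 130: compute 81^(130/q) for q ∈ {2, 5, 13}.
81^65 ≡ 1 (mod 131)  [q = 2: ≡ 1 ✗]
81^26 ≡ 61 (mod 131)  [q = 5: ≢ 1 ✓]
81^10 ≡ 52 (mod 131)  [q = 13: ≢ 1 ✓]
81^65 ≡ 1 shows ord(81) | 65, strictly less than φ(131); not a primitive root.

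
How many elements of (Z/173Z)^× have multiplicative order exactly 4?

2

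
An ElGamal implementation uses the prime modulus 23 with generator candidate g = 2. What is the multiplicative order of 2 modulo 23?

ord(2) | φ(23) = 23 − 1 = 22 = 2 · 11.
Divisors of 22: 1, 2, 11, 22.
Compute 2^d (mod 23) for the divisors d until we hit 1:
2^1 ≡ 2
2^2 ≡ 4
2^11 ≡ 1
So ord_23(2) = 11.

11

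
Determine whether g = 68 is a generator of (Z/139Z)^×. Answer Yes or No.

Yes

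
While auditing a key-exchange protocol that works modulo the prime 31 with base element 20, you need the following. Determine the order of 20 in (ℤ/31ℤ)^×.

ord(20) | φ(31) = 31 − 1 = 30 = 2 · 3 · 5.
Divisors of 30: 1, 2, 3, 5, 6, 10, 15, 30.
Test each divisor d:
20^1 ≡ 20
20^2 ≡ 28
20^3 ≡ 2
20^5 ≡ 25
20^6 ≡ 4
20^10 ≡ 5
20^15 ≡ 1
Therefore the multiplicative order of 20 modulo 31 is 15.

15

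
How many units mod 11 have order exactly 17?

φ(11) = 11 − 1 = 10 = 2 · 5.
Since (Z/11Z)^× is cyclic of order 10, the number of elements of order d is φ(d) when d | 10 and 0 otherwise.
Here 10 is not a multiple of 17, so there are no elements of order 17.

0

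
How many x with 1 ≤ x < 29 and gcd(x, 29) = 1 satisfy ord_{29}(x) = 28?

12

φ(29) = 29 − 1 = 28 = 2^2 · 7.
Since (Z/29Z)^× is cyclic of order 28, the number of elements of order d is φ(d) when d | 28 and 0 otherwise.
28 = 2^2 · 7 divides 28, and φ(28) = 12.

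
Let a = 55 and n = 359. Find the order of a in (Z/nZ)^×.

179

The order of 55 must divide φ(359) = 359 − 1 = 358 = 2 · 179.
Divisors of 358: 1, 2, 179, 358.
Test each divisor d:
55^1 ≡ 55 (mod 359)
55^2 ≡ 153 (mod 359)
55^179 ≡ 1 (mod 359) ✓
Therefore the multiplicative order of 55 modulo 359 is 179.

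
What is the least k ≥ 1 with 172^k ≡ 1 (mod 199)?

33

Since 172 ∈ (Z/199Z)^×, its order divides φ(199) = 199 − 1 = 198 = 2 · 3^2 · 11.
Divisors of 198: 1, 2, 3, 6, 9, 11, 18, 22, 33, 66, 99, 198.
Compute 172^d (mod 199) for the divisors d until we hit 1:
172^1 ≡ 172
172^2 ≡ 132
172^3 ≡ 18
172^6 ≡ 125
172^9 ≡ 61
172^11 ≡ 92
172^18 ≡ 139
172^22 ≡ 106
172^33 ≡ 1
So ord_199(172) = 33.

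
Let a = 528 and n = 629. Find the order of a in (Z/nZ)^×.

3

Since 528 ∈ (Z/629Z)^×, its order divides φ(629) = φ(17·37) = (17−1)·(37−1) = 16·36 = 576 = 2^6 · 3^2.
Divisors of 576: 1, 2, 3, 4, 6, 8, 9, 12, 16, 18, 24, 32, 36, 48, 64, 72, 96, 144, 192, 288, 576.
Check 528^d mod 629 for each divisor in increasing order:
528^1 ≡ 528
528^2 ≡ 137
528^3 ≡ 1
So ord_629(528) = 3.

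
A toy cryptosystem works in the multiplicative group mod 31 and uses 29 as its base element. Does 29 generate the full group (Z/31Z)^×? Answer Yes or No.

φ(31) = 31 − 1 = 30 = 2 · 3 · 5.
It suffices to check that the order of 29 is not a proper divisor of 30: compute 29^(30/q) for q ∈ {2, 3, 5}.
29^15 ≡ 30 (mod 31)  [q = 2: ≢ 1 ✓]
29^10 ≡ 1 (mod 31)  [q = 3: ≡ 1 ✗]
29^6 ≡ 2 (mod 31)  [q = 5: ≢ 1 ✓]
Since 29^10 ≡ 1, the order of 29 divides 10 < 30, so 29 is not a primitive root.

No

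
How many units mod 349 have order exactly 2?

1

φ(349) = 349 − 1 = 348 = 2^2 · 3 · 29.
Since (Z/349Z)^× is cyclic of order 348, the number of elements of order d is φ(d) when d | 348 and 0 otherwise.
2 | 348, and φ(2) = 2 − 1 = 1.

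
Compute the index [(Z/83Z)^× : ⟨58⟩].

1

The order of 58 must divide φ(83) = 83 − 1 = 82 = 2 · 41.
Divisors of 82: 1, 2, 41, 82.
Test each divisor d:
58^1 ≡ 58 (mod 83)
58^2 ≡ 44 (mod 83)
58^41 ≡ 82 (mod 83)
58^82 ≡ 1 (mod 83) ✓
So ord_83(58) = 82, hence |⟨58⟩| = 82.
[(Z/83Z)^× : ⟨58⟩] = 82/82 = 1.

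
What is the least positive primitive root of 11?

2

φ(11) = 11 − 1 = 10 = 2 · 5.
g is a primitive root iff g^(10/q) ≢ 1 (mod 11) for each prime q ∈ {2, 5}.
g = 2: 2^5 ≡ 10; 2^2 ≡ 4 — none is 1, so 2 is a primitive root.
So 2 is the smallest generator of (Z/11Z)^×.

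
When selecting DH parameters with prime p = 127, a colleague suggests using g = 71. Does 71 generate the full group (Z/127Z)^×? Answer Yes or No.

φ(127) = 127 − 1 = 126 = 2 · 3^2 · 7.
Test 71^(126/q) mod 127 for each prime factor q of 126:
71^63 ≡ 1 (mod 127)  [q = 2: ≡ 1 ✗]
71^42 ≡ 107 (mod 127)  [q = 3: ≢ 1 ✓]
71^18 ≡ 16 (mod 127)  [q = 7: ≢ 1 ✓]
71^63 ≡ 1 shows ord(71) | 63, strictly less than φ(127); not a primitive root.

No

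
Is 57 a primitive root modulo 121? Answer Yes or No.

Yes

φ(121) = φ(11^2) = 11·(11−1) = 110 = 2 · 5 · 11.
57 is a primitive root mod 121 iff 57^(φ(121)/q) ≢ 1 for every prime q | φ(121), i.e. q ∈ {2, 5, 11}.
57^55 ≡ 120 (mod 121)  [q = 2: ≢ 1 ✓]
57^22 ≡ 81 (mod 121)  [q = 5: ≢ 1 ✓]
57^10 ≡ 89 (mod 121)  [q = 11: ≢ 1 ✓]
All checks pass, so 57 has order 110 and is a primitive root modulo 121.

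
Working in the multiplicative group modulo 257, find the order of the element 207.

128

Since 207 ∈ (Z/257Z)^×, its order divides φ(257) = 257 − 1 = 256 = 2^8.
Divisors of 256: 1, 2, 4, 8, 16, 32, 64, 128, 256.
Evaluate successive powers at the divisors of 256:
207^1 ≡ 207
207^2 ≡ 187
207^4 ≡ 17
207^8 ≡ 32
207^16 ≡ 253
207^32 ≡ 16
207^64 ≡ 256
207^128 ≡ 1
Therefore the multiplicative order of 207 modulo 257 is 128.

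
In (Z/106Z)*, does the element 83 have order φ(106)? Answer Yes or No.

No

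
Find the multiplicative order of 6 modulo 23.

The order of 6 must divide φ(23) = 23 − 1 = 22 = 2 · 11.
Divisors of 22: 1, 2, 11, 22.
Compute 6^d (mod 23) for the divisors d until we hit 1:
6^1 ≡ 6 (mod 23)
6^2 ≡ 13 (mod 23)
6^11 ≡ 1 (mod 23) ✓
Therefore the multiplicative order of 6 modulo 23 is 11.

11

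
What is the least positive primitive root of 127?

φ(127) = 127 − 1 = 126 = 2 · 3^2 · 7.
Test candidates g = 2, 3, … against the prime factors q ∈ {2, 3, 7} of φ(127): g is a generator iff g^(126/q) ≢ 1 for every such q.
g = 2: 2^63 ≡ 1 — hits 1, so not a primitive root.
g = 3: 3^63 ≡ 126; 3^42 ≡ 107; 3^18 ≡ 4 — none is 1, so 3 is a primitive root.
Hence the least primitive root of 127 is 3.

3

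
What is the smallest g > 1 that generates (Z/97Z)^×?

5

φ(97) = 97 − 1 = 96 = 2^5 · 3.
Test candidates g = 2, 3, … against the prime factors q ∈ {2, 3} of φ(97): g is a generator iff g^(96/q) ≢ 1 for every such q.
g = 2: 2^48 ≡ 1 — hits 1, so not a primitive root.
g = 3: 3^48 ≡ 1 — hits 1, so not a primitive root.
g = 4: 4^48 ≡ 1 — hits 1, so not a primitive root.
g = 5: 5^48 ≡ 96; 5^32 ≡ 35 — none is 1, so 5 is a primitive root.
The smallest primitive root modulo 97 is 5.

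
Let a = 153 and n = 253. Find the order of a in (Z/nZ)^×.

The order of 153 must divide φ(253) = φ(11·23) = (11−1)·(23−1) = 10·22 = 220 = 2^2 · 5 · 11.
Divisors of 220: 1, 2, 4, 5, 10, 11, 20, 22, 44, 55, 110, 220.
Evaluate successive powers at the divisors of 220:
153^1 ≡ 153
153^2 ≡ 133
153^4 ≡ 232
153^5 ≡ 76
153^10 ≡ 210
153^11 ≡ 252
153^20 ≡ 78
153^22 ≡ 1
So ord_253(153) = 22.

22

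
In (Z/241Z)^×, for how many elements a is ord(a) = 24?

8

φ(241) = 241 − 1 = 240 = 2^4 · 3 · 5.
Since (Z/241Z)^× is cyclic of order 240, the number of elements of order d is φ(d) when d | 240 and 0 otherwise.
24 = 2^3 · 3 divides 240, and φ(24) = 8.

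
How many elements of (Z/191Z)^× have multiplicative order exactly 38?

18

φ(191) = 191 − 1 = 190 = 2 · 5 · 19.
In a cyclic group of order 190, there are φ(d) elements of order d for each divisor d of 190, and zero for non-divisors.
38 = 2 · 19 divides 190, and φ(38) = 18.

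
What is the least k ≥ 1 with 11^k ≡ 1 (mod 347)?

The order of 11 must divide φ(347) = 347 − 1 = 346 = 2 · 173.
Divisors of 346: 1, 2, 173, 346.
Test each divisor d:
11^1 ≡ 11 (mod 347)
11^2 ≡ 121 (mod 347)
11^173 ≡ 1 (mod 347) ✓
So ord_347(11) = 173.

173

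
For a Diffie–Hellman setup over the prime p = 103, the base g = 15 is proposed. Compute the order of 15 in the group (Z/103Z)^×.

51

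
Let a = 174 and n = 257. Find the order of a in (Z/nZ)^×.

256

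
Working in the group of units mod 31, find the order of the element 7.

15

Since 7 ∈ (Z/31Z)^×, its order divides φ(31) = 31 − 1 = 30 = 2 · 3 · 5.
Divisors of 30: 1, 2, 3, 5, 6, 10, 15, 30.
Test each divisor d:
7^1 ≡ 7
7^2 ≡ 18
7^3 ≡ 2
7^5 ≡ 5
7^6 ≡ 4
7^10 ≡ 25
7^15 ≡ 1
The smallest such exponent is 15, so the order of 7 is 15.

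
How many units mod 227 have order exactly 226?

112

φ(227) = 227 − 1 = 226 = 2 · 113.
(Z/227Z)^× is cyclic (|G| = 226); a cyclic group of order m has exactly φ(d) elements of each order d | m, and none otherwise.
226 = 2 · 113 divides 226, and φ(226) = 112.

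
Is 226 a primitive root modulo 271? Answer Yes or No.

φ(271) = 271 − 1 = 270 = 2 · 3^3 · 5.
Test 226^(270/q) mod 271 for each prime factor q of 270:
226^135 ≡ 270 (mod 271)  [q = 2: ≢ 1 ✓]
226^90 ≡ 28 (mod 271)  [q = 3: ≢ 1 ✓]
226^54 ≡ 244 (mod 271)  [q = 5: ≢ 1 ✓]
Every test exponent gives a nontrivial residue, hence 226 generates the full group.

Yes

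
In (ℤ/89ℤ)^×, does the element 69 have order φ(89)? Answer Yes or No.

φ(89) = 89 − 1 = 88 = 2^3 · 11.
69 is a primitive root mod 89 iff 69^(φ(89)/q) ≢ 1 for every prime q | φ(89), i.e. q ∈ {2, 11}.
69^44 ≡ 1 (mod 89)  [q = 2: ≡ 1 ✗]
69^8 ≡ 39 (mod 89)  [q = 11: ≢ 1 ✓]
The check at q = 2 fails, so 69 generates a proper subgroup.

No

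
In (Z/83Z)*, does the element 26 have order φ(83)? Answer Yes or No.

No

φ(83) = 83 − 1 = 82 = 2 · 41.
An element g generates (Z/83Z)^× iff g^(82/q) ≢ 1 (mod 83) for each prime q ∈ {2, 41}.
26^41 ≡ 1 (mod 83)  [q = 2: ≡ 1 ✗]
26^2 ≡ 12 (mod 83)  [q = 41: ≢ 1 ✓]
The check at q = 2 fails, so 26 generates a proper subgroup.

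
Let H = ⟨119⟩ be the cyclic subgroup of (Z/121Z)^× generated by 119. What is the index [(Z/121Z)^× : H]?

ord(119) | φ(121) = φ(11^2) = 11·(11−1) = 110 = 2 · 5 · 11.
Divisors of 110: 1, 2, 5, 10, 11, 22, 55, 110.
Compute 119^d (mod 121) for the divisors d until we hit 1:
119^1 ≡ 119
119^2 ≡ 4
119^5 ≡ 89
119^10 ≡ 56
119^11 ≡ 9
119^22 ≡ 81
119^55 ≡ 1
Thus |⟨119⟩| = ord(119) = 55.
[(Z/121Z)^× : ⟨119⟩] = 110/55 = 2.

2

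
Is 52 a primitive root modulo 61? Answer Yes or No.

φ(61) = 61 − 1 = 60 = 2^2 · 3 · 5.
It suffices to check that the order of 52 is not a proper divisor of 60: compute 52^(60/q) for q ∈ {2, 3, 5}.
52^30 ≡ 1 (mod 61)  [q = 2: ≡ 1 ✗]
52^20 ≡ 1 (mod 61)  [q = 3: ≡ 1 ✗]
52^12 ≡ 20 (mod 61)  [q = 5: ≢ 1 ✓]
The check at q = 2 fails, so 52 generates a proper subgroup.

No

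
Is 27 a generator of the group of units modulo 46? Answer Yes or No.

No

φ(46) = φ(2)·φ(23) = 1·22 = 22 = 2 · 11.
It suffices to check that the order of 27 is not a proper divisor of 22: compute 27^(22/q) for q ∈ {2, 11}.
27^11 ≡ 1 (mod 46)  [q = 2: ≡ 1 ✗]
27^2 ≡ 39 (mod 46)  [q = 11: ≢ 1 ✓]
Since 27^11 ≡ 1, the order of 27 divides 11 < 22, so 27 is not a primitive root.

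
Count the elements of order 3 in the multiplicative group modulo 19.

2

φ(19) = 19 − 1 = 18 = 2 · 3^2.
(Z/19Z)^× is cyclic (|G| = 18); a cyclic group of order m has exactly φ(d) elements of each order d | m, and none otherwise.
3 | 18, and φ(3) = 3 − 1 = 2.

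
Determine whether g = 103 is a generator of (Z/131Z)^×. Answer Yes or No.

Yes

φ(131) = 131 − 1 = 130 = 2 · 5 · 13.
It suffices to check that the order of 103 is not a proper divisor of 130: compute 103^(130/q) for q ∈ {2, 5, 13}.
103^65 ≡ 130 (mod 131)  [q = 2: ≢ 1 ✓]
103^26 ≡ 61 (mod 131)  [q = 5: ≢ 1 ✓]
103^10 ≡ 99 (mod 131)  [q = 13: ≢ 1 ✓]
Every test exponent gives a nontrivial residue, hence 103 generates the full group.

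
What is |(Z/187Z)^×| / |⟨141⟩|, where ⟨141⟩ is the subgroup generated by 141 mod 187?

By Lagrange's theorem, ord_187(141) divides φ(187) = φ(11·17) = (11−1)·(17−1) = 10·16 = 160 = 2^5 · 5.
Divisors of 160: 1, 2, 4, 5, 8, 10, 16, 20, 32, 40, 80, 160.
Check 141^d mod 187 for each divisor in increasing order:
141^1 ≡ 141 (mod 187)
141^2 ≡ 59 (mod 187)
141^4 ≡ 115 (mod 187)
141^5 ≡ 133 (mod 187)
141^8 ≡ 135 (mod 187)
141^10 ≡ 111 (mod 187)
141^16 ≡ 86 (mod 187)
141^20 ≡ 166 (mod 187)
141^32 ≡ 103 (mod 187)
141^40 ≡ 67 (mod 187)
141^80 ≡ 1 (mod 187) ✓
Thus |⟨141⟩| = ord(141) = 80.
The index is φ(187) / ord(141) = 160 / 80 = 2.

2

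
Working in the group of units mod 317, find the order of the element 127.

By Lagrange's theorem, ord_317(127) divides φ(317) = 317 − 1 = 316 = 2^2 · 79.
Divisors of 316: 1, 2, 4, 79, 158, 316.
Compute 127^d (mod 317) for the divisors d until we hit 1:
127^1 ≡ 127 (mod 317)
127^2 ≡ 279 (mod 317)
127^4 ≡ 176 (mod 317)
127^79 ≡ 203 (mod 317)
127^158 ≡ 316 (mod 317)
127^316 ≡ 1 (mod 317) ✓
Therefore the multiplicative order of 127 modulo 317 is 316.

316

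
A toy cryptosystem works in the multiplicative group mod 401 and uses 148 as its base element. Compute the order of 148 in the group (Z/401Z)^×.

By Lagrange's theorem, ord_401(148) divides φ(401) = 401 − 1 = 400 = 2^4 · 5^2.
Divisors of 400: 1, 2, 4, 5, 8, 10, 16, 20, 25, 40, 50, 80, 100, 200, 400.
Evaluate successive powers at the divisors of 400:
148^1 ≡ 148
148^2 ≡ 250
148^4 ≡ 345
148^5 ≡ 133
148^8 ≡ 329
148^10 ≡ 45
148^16 ≡ 372
148^20 ≡ 20
148^25 ≡ 254
148^40 ≡ 400
148^50 ≡ 356
148^80 ≡ 1
The smallest such exponent is 80, so the order of 148 is 80.

80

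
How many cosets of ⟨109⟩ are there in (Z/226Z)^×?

ord(109) | φ(226) = φ(2)·φ(113) = 1·112 = 112 = 2^4 · 7.
Divisors of 112: 1, 2, 4, 7, 8, 14, 16, 28, 56, 112.
Check 109^d mod 226 for each divisor in increasing order:
109^1 ≡ 109 (mod 226)
109^2 ≡ 129 (mod 226)
109^4 ≡ 143 (mod 226)
109^7 ≡ 1 (mod 226) ✓
Thus |⟨109⟩| = ord(109) = 7.
The index is φ(226) / ord(109) = 112 / 7 = 16.

16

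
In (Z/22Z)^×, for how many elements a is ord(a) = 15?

φ(22) = φ(2)·φ(11) = 1·10 = 10 = 2 · 5.
Since (Z/22Z)^× is cyclic of order 10, the number of elements of order d is φ(d) when d | 10 and 0 otherwise.
15 does not divide 10, so no element of (Z/22Z)^× has order 15.

0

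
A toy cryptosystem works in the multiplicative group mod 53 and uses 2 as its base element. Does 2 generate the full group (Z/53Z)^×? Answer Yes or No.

φ(53) = 53 − 1 = 52 = 2^2 · 13.
It suffices to check that the order of 2 is not a proper divisor of 52: compute 2^(52/q) for q ∈ {2, 13}.
2^26 ≡ 52 (mod 53)  [q = 2: ≢ 1 ✓]
2^4 ≡ 16 (mod 53)  [q = 13: ≢ 1 ✓]
None equal 1, so ord_53(2) = 52: 2 is a primitive root.

Yes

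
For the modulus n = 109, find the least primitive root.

6

φ(109) = 109 − 1 = 108 = 2^2 · 3^3.
Test candidates g = 2, 3, … against the prime factors q ∈ {2, 3} of φ(109): g is a generator iff g^(108/q) ≢ 1 for every such q.
g = 2: 2^54 ≡ 108; 2^36 ≡ 1 — hits 1, so not a primitive root.
g = 3: 3^54 ≡ 1 — hits 1, so not a primitive root.
g = 4: 4^54 ≡ 1 — hits 1, so not a primitive root.
g = 5: 5^54 ≡ 1 — hits 1, so not a primitive root.
g = 6: 6^54 ≡ 108; 6^36 ≡ 63 — none is 1, so 6 is a primitive root.
The smallest primitive root modulo 109 is 6.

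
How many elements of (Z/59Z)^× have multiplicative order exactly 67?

φ(59) = 59 − 1 = 58 = 2 · 29.
Since (Z/59Z)^× is cyclic of order 58, the number of elements of order d is φ(d) when d | 58 and 0 otherwise.
Since 67 ∤ 58, the count is 0.

0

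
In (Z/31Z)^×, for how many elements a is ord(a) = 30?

φ(31) = 31 − 1 = 30 = 2 · 3 · 5.
Since (Z/31Z)^× is cyclic of order 30, the number of elements of order d is φ(d) when d | 30 and 0 otherwise.
30 = 2 · 3 · 5 divides 30, and φ(30) = 8.

8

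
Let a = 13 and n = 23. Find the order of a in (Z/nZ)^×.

ord(13) | φ(23) = 23 − 1 = 22 = 2 · 11.
Divisors of 22: 1, 2, 11, 22.
Compute 13^d (mod 23) for the divisors d until we hit 1:
13^1 ≡ 13 (mod 23)
13^2 ≡ 8 (mod 23)
13^11 ≡ 1 (mod 23) ✓
Hence ord(13) = 11.

11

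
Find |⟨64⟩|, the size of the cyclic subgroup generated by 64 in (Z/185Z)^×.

6

By Lagrange's theorem, ord_185(64) divides φ(185) = φ(5·37) = (5−1)·(37−1) = 4·36 = 144 = 2^4 · 3^2.
Divisors of 144: 1, 2, 3, 4, 6, 8, 9, 12, 16, 18, 24, 36, 48, 72, 144.
Evaluate successive powers at the divisors of 144:
64^1 ≡ 64 (mod 185)
64^2 ≡ 26 (mod 185)
64^3 ≡ 184 (mod 185)
64^4 ≡ 121 (mod 185)
64^6 ≡ 1 (mod 185) ✓
The smallest such exponent is 6, so the order of 64 is 6.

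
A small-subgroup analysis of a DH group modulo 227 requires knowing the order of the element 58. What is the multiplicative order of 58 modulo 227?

226

The order of 58 must divide φ(227) = 227 − 1 = 226 = 2 · 113.
Divisors of 226: 1, 2, 113, 226.
Evaluate successive powers at the divisors of 226:
58^1 ≡ 58 (mod 227)
58^2 ≡ 186 (mod 227)
58^113 ≡ 226 (mod 227)
58^226 ≡ 1 (mod 227) ✓
Hence ord(58) = 226.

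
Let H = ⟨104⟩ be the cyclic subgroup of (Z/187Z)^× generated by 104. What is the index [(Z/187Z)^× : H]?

The order of 104 must divide φ(187) = φ(11·17) = (11−1)·(17−1) = 10·16 = 160 = 2^5 · 5.
Divisors of 160: 1, 2, 4, 5, 8, 10, 16, 20, 32, 40, 80, 160.
Evaluate successive powers at the divisors of 160:
104^1 ≡ 104 (mod 187)
104^2 ≡ 157 (mod 187)
104^4 ≡ 152 (mod 187)
104^5 ≡ 100 (mod 187)
104^8 ≡ 103 (mod 187)
104^10 ≡ 89 (mod 187)
104^16 ≡ 137 (mod 187)
104^20 ≡ 67 (mod 187)
104^32 ≡ 69 (mod 187)
104^40 ≡ 1 (mod 187) ✓
Thus |⟨104⟩| = ord(104) = 40.
[(Z/187Z)^× : ⟨104⟩] = 160/40 = 4.

4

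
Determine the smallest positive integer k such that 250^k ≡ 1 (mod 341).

ord(250) | φ(341) = φ(11·31) = (11−1)·(31−1) = 10·30 = 300 = 2^2 · 3 · 5^2.
Divisors of 300: 1, 2, 3, 4, 5, 6, 10, 12, 15, 20, 25, 30, 50, 60, 75, 100, 150, 300.
Check 250^d mod 341 for each divisor in increasing order:
250^1 ≡ 250 (mod 341)
250^2 ≡ 97 (mod 341)
250^3 ≡ 39 (mod 341)
250^4 ≡ 202 (mod 341)
250^5 ≡ 32 (mod 341)
250^6 ≡ 157 (mod 341)
250^10 ≡ 1 (mod 341) ✓
Hence ord(250) = 10.

10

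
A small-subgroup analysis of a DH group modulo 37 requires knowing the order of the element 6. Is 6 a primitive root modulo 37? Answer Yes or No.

φ(37) = 37 − 1 = 36 = 2^2 · 3^2.
An element g generates (Z/37Z)^× iff g^(36/q) ≢ 1 (mod 37) for each prime q ∈ {2, 3}.
6^18 ≡ 36 (mod 37)  [q = 2: ≢ 1 ✓]
6^12 ≡ 1 (mod 37)  [q = 3: ≡ 1 ✗]
The check at q = 3 fails, so 6 generates a proper subgroup.

No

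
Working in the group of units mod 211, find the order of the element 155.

210

By Lagrange's theorem, ord_211(155) divides φ(211) = 211 − 1 = 210 = 2 · 3 · 5 · 7.
Divisors of 210: 1, 2, 3, 5, 6, 7, 10, 14, 15, 21, 30, 35, 42, 70, 105, 210.
Compute 155^d (mod 211) for the divisors d until we hit 1:
155^1 ≡ 155
155^2 ≡ 182
155^3 ≡ 147
155^5 ≡ 168
155^6 ≡ 87
155^7 ≡ 192
155^10 ≡ 161
155^14 ≡ 150
155^15 ≡ 40
155^21 ≡ 104
155^30 ≡ 123
155^35 ≡ 197
155^42 ≡ 55
155^70 ≡ 196
155^105 ≡ 210
155^210 ≡ 1
So ord_211(155) = 210.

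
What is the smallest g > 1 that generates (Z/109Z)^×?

φ(109) = 109 − 1 = 108 = 2^2 · 3^3.
Test candidates g = 2, 3, … against the prime factors q ∈ {2, 3} of φ(109): g is a generator iff g^(108/q) ≢ 1 for every such q.
g = 2: 2^54 ≡ 108; 2^36 ≡ 1 — hits 1, so not a primitive root.
g = 3: 3^54 ≡ 1 — hits 1, so not a primitive root.
g = 4: 4^54 ≡ 1 — hits 1, so not a primitive root.
g = 5: 5^54 ≡ 1 — hits 1, so not a primitive root.
g = 6: 6^54 ≡ 108; 6^36 ≡ 63 — none is 1, so 6 is a primitive root.
Hence the least primitive root of 109 is 6.

6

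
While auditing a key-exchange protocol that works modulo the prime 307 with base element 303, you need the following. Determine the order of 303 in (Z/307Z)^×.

Since 303 ∈ (Z/307Z)^×, its order divides φ(307) = 307 − 1 = 306 = 2 · 3^2 · 17.
Divisors of 306: 1, 2, 3, 6, 9, 17, 18, 34, 51, 102, 153, 306.
Compute 303^d (mod 307) for the divisors d until we hit 1:
303^1 ≡ 303 (mod 307)
303^2 ≡ 16 (mod 307)
303^3 ≡ 243 (mod 307)
303^6 ≡ 105 (mod 307)
303^9 ≡ 34 (mod 307)
303^17 ≡ 18 (mod 307)
303^18 ≡ 235 (mod 307)
303^34 ≡ 17 (mod 307)
303^51 ≡ 306 (mod 307)
303^102 ≡ 1 (mod 307) ✓
Hence ord(303) = 102.

102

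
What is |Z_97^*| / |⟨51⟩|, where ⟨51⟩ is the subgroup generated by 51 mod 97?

3

Since 51 ∈ (Z/97Z)^×, its order divides φ(97) = 97 − 1 = 96 = 2^5 · 3.
Divisors of 96: 1, 2, 3, 4, 6, 8, 12, 16, 24, 32, 48, 96.
Compute 51^d (mod 97) for the divisors d until we hit 1:
51^1 ≡ 51
51^2 ≡ 79
51^3 ≡ 52
51^4 ≡ 33
51^6 ≡ 85
51^8 ≡ 22
51^12 ≡ 47
51^16 ≡ 96
51^24 ≡ 75
51^32 ≡ 1
So ord_97(51) = 32, hence |⟨51⟩| = 32.
[(Z/97Z)^× : ⟨51⟩] = 96/32 = 3.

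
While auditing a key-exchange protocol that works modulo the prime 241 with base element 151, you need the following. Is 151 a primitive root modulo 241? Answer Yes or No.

φ(241) = 241 − 1 = 240 = 2^4 · 3 · 5.
Test 151^(240/q) mod 241 for each prime factor q of 240:
151^120 ≡ 1 (mod 241)  [q = 2: ≡ 1 ✗]
151^80 ≡ 225 (mod 241)  [q = 3: ≢ 1 ✓]
151^48 ≡ 87 (mod 241)  [q = 5: ≢ 1 ✓]
The check at q = 2 fails, so 151 generates a proper subgroup.

No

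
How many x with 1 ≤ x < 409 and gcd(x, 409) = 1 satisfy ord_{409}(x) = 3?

2

φ(409) = 409 − 1 = 408 = 2^3 · 3 · 17.
(Z/409Z)^× is cyclic (|G| = 408); a cyclic group of order m has exactly φ(d) elements of each order d | m, and none otherwise.
3 | 408, and φ(3) = 3 − 1 = 2.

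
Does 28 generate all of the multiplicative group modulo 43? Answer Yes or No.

φ(43) = 43 − 1 = 42 = 2 · 3 · 7.
It suffices to check that the order of 28 is not a proper divisor of 42: compute 28^(42/q) for q ∈ {2, 3, 7}.
28^21 ≡ 42 (mod 43)  [q = 2: ≢ 1 ✓]
28^14 ≡ 6 (mod 43)  [q = 3: ≢ 1 ✓]
28^6 ≡ 11 (mod 43)  [q = 7: ≢ 1 ✓]
All checks pass, so 28 has order 42 and is a primitive root modulo 43.

Yes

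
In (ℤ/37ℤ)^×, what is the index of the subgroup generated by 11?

6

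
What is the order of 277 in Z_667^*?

7

ord(277) | φ(667) = φ(23·29) = (23−1)·(29−1) = 22·28 = 616 = 2^3 · 7 · 11.
Divisors of 616: 1, 2, 4, 7, 8, 11, 14, 22, 28, 44, 56, 77, 88, 154, 308, 616.
Compute 277^d (mod 667) for the divisors d until we hit 1:
277^1 ≡ 277 (mod 667)
277^2 ≡ 24 (mod 667)
277^4 ≡ 576 (mod 667)
277^7 ≡ 1 (mod 667) ✓
Hence ord(277) = 7.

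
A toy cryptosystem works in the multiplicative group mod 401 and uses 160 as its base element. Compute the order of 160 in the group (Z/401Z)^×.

200

By Lagrange's theorem, ord_401(160) divides φ(401) = 401 − 1 = 400 = 2^4 · 5^2.
Divisors of 400: 1, 2, 4, 5, 8, 10, 16, 20, 25, 40, 50, 80, 100, 200, 400.
Check 160^d mod 401 for each divisor in increasing order:
160^1 ≡ 160 (mod 401)
160^2 ≡ 337 (mod 401)
160^4 ≡ 86 (mod 401)
160^5 ≡ 126 (mod 401)
160^8 ≡ 178 (mod 401)
160^10 ≡ 237 (mod 401)
160^16 ≡ 5 (mod 401)
160^20 ≡ 29 (mod 401)
160^25 ≡ 45 (mod 401)
160^40 ≡ 39 (mod 401)
160^50 ≡ 20 (mod 401)
160^80 ≡ 318 (mod 401)
160^100 ≡ 400 (mod 401)
160^200 ≡ 1 (mod 401) ✓
Therefore the multiplicative order of 160 modulo 401 is 200.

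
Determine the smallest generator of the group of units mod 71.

7

φ(71) = 71 − 1 = 70 = 2 · 5 · 7.
Test candidates g = 2, 3, … against the prime factors q ∈ {2, 5, 7} of φ(71): g is a generator iff g^(70/q) ≢ 1 for every such q.
g = 2: 2^35 ≡ 1 — hits 1, so not a primitive root.
g = 3: 3^35 ≡ 1 — hits 1, so not a primitive root.
g = 4: 4^35 ≡ 1 — hits 1, so not a primitive root.
g = 5: 5^35 ≡ 1 — hits 1, so not a primitive root.
g = 6: 6^35 ≡ 1 — hits 1, so not a primitive root.
g = 7: 7^35 ≡ 70; 7^14 ≡ 54; 7^10 ≡ 45 — none is 1, so 7 is a primitive root.
Hence the least primitive root of 71 is 7.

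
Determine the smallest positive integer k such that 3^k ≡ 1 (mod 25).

ord(3) | φ(25) = φ(5^2) = 5·(5−1) = 20 = 2^2 · 5.
Divisors of 20: 1, 2, 4, 5, 10, 20.
Check 3^d mod 25 for each divisor in increasing order:
3^1 ≡ 3 (mod 25)
3^2 ≡ 9 (mod 25)
3^4 ≡ 6 (mod 25)
3^5 ≡ 18 (mod 25)
3^10 ≡ 24 (mod 25)
3^20 ≡ 1 (mod 25) ✓
The smallest such exponent is 20, so the order of 3 is 20.

20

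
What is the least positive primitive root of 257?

φ(257) = 257 − 1 = 256 = 2^8.
g is a primitive root iff g^(256/q) ≢ 1 (mod 257) for each prime q ∈ {2}.
g = 2: 2^128 ≡ 1 — hits 1, so not a primitive root.
g = 3: 3^128 ≡ 256 — none is 1, so 3 is a primitive root.
The smallest primitive root modulo 257 is 3.

3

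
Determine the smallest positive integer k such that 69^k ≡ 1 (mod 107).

ord(69) | φ(107) = 107 − 1 = 106 = 2 · 53.
Divisors of 106: 1, 2, 53, 106.
Compute 69^d (mod 107) for the divisors d until we hit 1:
69^1 ≡ 69
69^2 ≡ 53
69^53 ≡ 1
Hence ord(69) = 53.

53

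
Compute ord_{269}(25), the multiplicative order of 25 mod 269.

67

ord(25) | φ(269) = 269 − 1 = 268 = 2^2 · 67.
Divisors of 268: 1, 2, 4, 67, 134, 268.
Check 25^d mod 269 for each divisor in increasing order:
25^1 ≡ 25 (mod 269)
25^2 ≡ 87 (mod 269)
25^4 ≡ 37 (mod 269)
25^67 ≡ 1 (mod 269) ✓
The smallest such exponent is 67, so the order of 25 is 67.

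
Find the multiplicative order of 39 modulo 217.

15

By Lagrange's theorem, ord_217(39) divides φ(217) = φ(7·31) = (7−1)·(31−1) = 6·30 = 180 = 2^2 · 3^2 · 5.
Divisors of 180: 1, 2, 3, 4, 5, 6, 9, 10, 12, 15, 18, 20, 30, 36, 45, 60, 90, 180.
Compute 39^d (mod 217) for the divisors d until we hit 1:
39^1 ≡ 39
39^2 ≡ 2
39^3 ≡ 78
39^4 ≡ 4
39^5 ≡ 156
39^6 ≡ 8
39^9 ≡ 190
39^10 ≡ 32
39^12 ≡ 64
39^15 ≡ 1
So ord_217(39) = 15.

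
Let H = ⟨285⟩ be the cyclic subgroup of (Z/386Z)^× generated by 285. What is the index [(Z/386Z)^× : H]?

2

ord(285) | φ(386) = φ(2)·φ(193) = 1·192 = 192 = 2^6 · 3.
Divisors of 192: 1, 2, 3, 4, 6, 8, 12, 16, 24, 32, 48, 64, 96, 192.
Evaluate successive powers at the divisors of 192:
285^1 ≡ 285 (mod 386)
285^2 ≡ 165 (mod 386)
285^3 ≡ 319 (mod 386)
285^4 ≡ 205 (mod 386)
285^6 ≡ 243 (mod 386)
285^8 ≡ 337 (mod 386)
285^12 ≡ 377 (mod 386)
285^16 ≡ 85 (mod 386)
285^24 ≡ 81 (mod 386)
285^32 ≡ 277 (mod 386)
285^48 ≡ 385 (mod 386)
285^64 ≡ 301 (mod 386)
285^96 ≡ 1 (mod 386) ✓
The order of 285 is 96, so the subgroup it generates has 96 elements.
Index = |(Z/386Z)^×| / |⟨285⟩| = 192 / 96 = 2.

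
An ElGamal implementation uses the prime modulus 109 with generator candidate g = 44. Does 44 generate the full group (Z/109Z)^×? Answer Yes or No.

Yes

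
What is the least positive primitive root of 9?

2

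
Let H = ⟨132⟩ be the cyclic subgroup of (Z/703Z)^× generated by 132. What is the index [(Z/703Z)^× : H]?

36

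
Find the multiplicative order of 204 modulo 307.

102

ord(204) | φ(307) = 307 − 1 = 306 = 2 · 3^2 · 17.
Divisors of 306: 1, 2, 3, 6, 9, 17, 18, 34, 51, 102, 153, 306.
Check 204^d mod 307 for each divisor in increasing order:
204^1 ≡ 204 (mod 307)
204^2 ≡ 171 (mod 307)
204^3 ≡ 193 (mod 307)
204^6 ≡ 102 (mod 307)
204^9 ≡ 38 (mod 307)
204^17 ≡ 290 (mod 307)
204^18 ≡ 216 (mod 307)
204^34 ≡ 289 (mod 307)
204^51 ≡ 306 (mod 307)
204^102 ≡ 1 (mod 307) ✓
So ord_307(204) = 102.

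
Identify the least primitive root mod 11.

φ(11) = 11 − 1 = 10 = 2 · 5.
Test candidates g = 2, 3, … against the prime factors q ∈ {2, 5} of φ(11): g is a generator iff g^(10/q) ≢ 1 for every such q.
g = 2: 2^5 ≡ 10; 2^2 ≡ 4 — none is 1, so 2 is a primitive root.
The smallest primitive root modulo 11 is 2.

2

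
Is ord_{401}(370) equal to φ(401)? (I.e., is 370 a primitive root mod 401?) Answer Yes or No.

Yes

φ(401) = 401 − 1 = 400 = 2^4 · 5^2.
370 is a primitive root mod 401 iff 370^(φ(401)/q) ≢ 1 for every prime q | φ(401), i.e. q ∈ {2, 5}.
370^200 ≡ 400 (mod 401)  [q = 2: ≢ 1 ✓]
370^80 ≡ 372 (mod 401)  [q = 5: ≢ 1 ✓]
None equal 1, so ord_401(370) = 400: 370 is a primitive root.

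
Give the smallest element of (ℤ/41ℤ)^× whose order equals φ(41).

6

φ(41) = 41 − 1 = 40 = 2^3 · 5.
g is a primitive root iff g^(40/q) ≢ 1 (mod 41) for each prime q ∈ {2, 5}.
g = 2: 2^20 ≡ 1 — hits 1, so not a primitive root.
g = 3: 3^20 ≡ 40; 3^8 ≡ 1 — hits 1, so not a primitive root.
g = 4: 4^20 ≡ 1 — hits 1, so not a primitive root.
g = 5: 5^20 ≡ 1 — hits 1, so not a primitive root.
g = 6: 6^20 ≡ 40; 6^8 ≡ 10 — none is 1, so 6 is a primitive root.
So 6 is the smallest generator of (Z/41Z)^×.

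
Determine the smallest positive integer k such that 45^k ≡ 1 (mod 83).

82

ord(45) | φ(83) = 83 − 1 = 82 = 2 · 41.
Divisors of 82: 1, 2, 41, 82.
Check 45^d mod 83 for each divisor in increasing order:
45^1 ≡ 45 (mod 83)
45^2 ≡ 33 (mod 83)
45^41 ≡ 82 (mod 83)
45^82 ≡ 1 (mod 83) ✓
Therefore the multiplicative order of 45 modulo 83 is 82.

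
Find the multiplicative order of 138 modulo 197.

Since 138 ∈ (Z/197Z)^×, its order divides φ(197) = 197 − 1 = 196 = 2^2 · 7^2.
Divisors of 196: 1, 2, 4, 7, 14, 28, 49, 98, 196.
Test each divisor d:
138^1 ≡ 138 (mod 197)
138^2 ≡ 132 (mod 197)
138^4 ≡ 88 (mod 197)
138^7 ≡ 19 (mod 197)
138^14 ≡ 164 (mod 197)
138^28 ≡ 104 (mod 197)
138^49 ≡ 196 (mod 197)
138^98 ≡ 1 (mod 197) ✓
The smallest such exponent is 98, so the order of 138 is 98.

98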